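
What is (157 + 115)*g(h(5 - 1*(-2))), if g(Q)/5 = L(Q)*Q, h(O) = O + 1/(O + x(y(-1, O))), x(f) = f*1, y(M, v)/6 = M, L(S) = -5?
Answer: -54400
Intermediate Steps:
y(M, v) = 6*M
x(f) = f
h(O) = O + 1/(-6 + O) (h(O) = O + 1/(O + 6*(-1)) = O + 1/(O - 6) = O + 1/(-6 + O))
g(Q) = -25*Q (g(Q) = 5*(-5*Q) = -25*Q)
(157 + 115)*g(h(5 - 1*(-2))) = (157 + 115)*(-25*(1 + (5 - 1*(-2))² - 6*(5 - 1*(-2)))/(-6 + (5 - 1*(-2)))) = 272*(-25*(1 + (5 + 2)² - 6*(5 + 2))/(-6 + (5 + 2))) = 272*(-25*(1 + 7² - 6*7)/(-6 + 7)) = 272*(-25*(1 + 49 - 42)/1) = 272*(-25*8) = 272*(-200) = -54400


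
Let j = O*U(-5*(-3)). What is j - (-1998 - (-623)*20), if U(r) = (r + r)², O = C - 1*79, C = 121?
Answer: 27338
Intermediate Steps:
O = 42 (O = 121 - 1*79 = 121 - 79 = 42)
U(r) = 4*r² (U(r) = (2*r)² = 4*r²)
j = 37800 (j = 42*(4*(-5*(-3))²) = 42*(4*15²) = 42*(4*225) = 42*900 = 37800)
j - (-1998 - (-623)*20) = 37800 - (-1998 - (-623)*20) = 37800 - (-1998 - 1*(-12460)) = 37800 - (-1998 + 12460) = 37800 - 1*10462 = 37800 - 10462 = 27338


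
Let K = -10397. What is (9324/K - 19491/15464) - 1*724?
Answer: -3155431915/4345384 ≈ -726.16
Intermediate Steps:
(9324/K - 19491/15464) - 1*724 = (9324/(-10397) - 19491/15464) - 1*724 = (9324*(-1/10397) - 19491*1/15464) - 724 = (-252/281 - 19491/15464) - 724 = -9373899/4345384 - 724 = -3155431915/4345384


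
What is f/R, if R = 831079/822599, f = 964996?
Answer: 793804744604/831079 ≈ 9.5515e+5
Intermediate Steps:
R = 831079/822599 (R = 831079*(1/822599) = 831079/822599 ≈ 1.0103)
f/R = 964996/(831079/822599) = 964996*(822599/831079) = 793804744604/831079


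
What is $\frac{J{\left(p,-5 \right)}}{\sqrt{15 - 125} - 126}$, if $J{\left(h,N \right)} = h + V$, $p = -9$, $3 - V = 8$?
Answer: $\frac{882}{7993} + \frac{7 i \sqrt{110}}{7993} \approx 0.11035 + 0.0091851 i$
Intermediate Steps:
$V = -5$ ($V = 3 - 8 = -5$)
$J{\left(h,N \right)} = -5 + h$ ($J{\left(h,N \right)} = h - 5 = -5 + h$)
$\frac{J{\left(p,-5 \right)}}{\sqrt{15 - 125} - 126} = \frac{-5 - 9}{\sqrt{15 - 125} - 126} = - \frac{14}{\sqrt{-110} - 126} = - \frac{14}{i \sqrt{110} - 126} = - \frac{14}{-126 + i \sqrt{110}}$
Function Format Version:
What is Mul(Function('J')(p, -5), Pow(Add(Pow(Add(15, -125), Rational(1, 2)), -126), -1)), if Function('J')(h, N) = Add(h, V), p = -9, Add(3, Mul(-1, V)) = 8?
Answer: Add(Rational(882, 7993), Mul(Rational(7, 7993), I, Pow(110, Rational(1, 2)))) ≈ Add(0.11035, Mul(0.0091851, I))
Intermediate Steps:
V = -5 (V = Add(3, Mul(-1, 8)) = Add(3, -8) = -5)
Function('J')(h, N) = Add(-5, h) (Function('J')(h, N) = Add(h, -5) = Add(-5, h))
Mul(Function('J')(p, -5), Pow(Add(Pow(Add(15, -125), Rational(1, 2)), -126), -1)) = Mul(Add(-5, -9), Pow(Add(Pow(Add(15, -125), Rational(1, 2)), -126), -1)) = Mul(-14, Pow(Add(Pow(-110, Rational(1, 2)), -126), -1)) = Mul(-14, Pow(Add(Mul(I, Pow(110, Rational(1, 2))), -126), -1)) = Mul(-14, Pow(Add(-126, Mul(I, Pow(110, Rational(1, 2)))), -1))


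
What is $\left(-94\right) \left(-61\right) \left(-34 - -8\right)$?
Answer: $-149084$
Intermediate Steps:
$\left(-94\right) \left(-61\right) \left(-34 - -8\right) = 5734 \left(-34 + 8\right) = 5734 \left(-26\right) = -149084$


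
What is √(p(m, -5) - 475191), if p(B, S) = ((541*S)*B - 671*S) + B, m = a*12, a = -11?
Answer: 2*I*√28727 ≈ 338.98*I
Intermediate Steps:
m = -132 (m = -11*12 = -132)
p(B, S) = B - 671*S + 541*B*S (p(B, S) = (541*B*S - 671*S) + B = (-671*S + 541*B*S) + B = B - 671*S + 541*B*S)
√(p(m, -5) - 475191) = √((-132 - 671*(-5) + 541*(-132)*(-5)) - 475191) = √((-132 + 3355 + 357060) - 475191) = √(360283 - 475191) = √(-114908) = 2*I*√28727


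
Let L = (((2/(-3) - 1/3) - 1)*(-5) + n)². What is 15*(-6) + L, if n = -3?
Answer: -41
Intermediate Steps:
L = 49 (L = (((2/(-3) - 1/3) - 1)*(-5) - 3)² = (((2*(-⅓) - 1*⅓) - 1)*(-5) - 3)² = (((-⅔ - ⅓) - 1)*(-5) - 3)² = ((-1 - 1)*(-5) - 3)² = (-2*(-5) - 3)² = (10 - 3)² = 7² = 49)
15*(-6) + L = 15*(-6) + 49 = -90 + 49 = -41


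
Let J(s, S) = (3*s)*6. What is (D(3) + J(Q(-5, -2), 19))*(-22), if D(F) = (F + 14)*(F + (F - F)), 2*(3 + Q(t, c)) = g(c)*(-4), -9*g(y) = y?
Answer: 242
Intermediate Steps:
g(y) = -y/9
Q(t, c) = -3 + 2*c/9 (Q(t, c) = -3 + (-c/9*(-4))/2 = -3 + (4*c/9)/2 = -3 + 2*c/9)
J(s, S) = 18*s
D(F) = F*(14 + F) (D(F) = (14 + F)*(F + 0) = (14 + F)*F = F*(14 + F))
(D(3) + J(Q(-5, -2), 19))*(-22) = (3*(14 + 3) + 18*(-3 + (2/9)*(-2)))*(-22) = (3*17 + 18*(-3 - 4/9))*(-22) = (51 + 18*(-31/9))*(-22) = (51 - 62)*(-22) = -11*(-22) = 242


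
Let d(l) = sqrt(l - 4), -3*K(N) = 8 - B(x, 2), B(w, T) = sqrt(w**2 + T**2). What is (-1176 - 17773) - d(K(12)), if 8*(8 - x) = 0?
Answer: -18949 - I*sqrt(60 - 6*sqrt(17))/3 ≈ -18949.0 - 1.9794*I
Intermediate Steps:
x = 8 (x = 8 - 1/8*0 = 8 + 0 = 8)
B(w, T) = sqrt(T**2 + w**2)
K(N) = -8/3 + 2*sqrt(17)/3 (K(N) = -(8 - sqrt(2**2 + 8**2))/3 = -(8 - sqrt(4 + 64))/3 = -(8 - sqrt(68))/3 = -(8 - 2*sqrt(17))/3 = -8/3 + 2*sqrt(17)/3)
d(l) = sqrt(-4 + l)
(-1176 - 17773) - d(K(12)) = (-1176 - 17773) - sqrt(-4 + (-8/3 + 2*sqrt(17)/3)) = -18949 - sqrt(-20/3 + 2*sqrt(17)/3)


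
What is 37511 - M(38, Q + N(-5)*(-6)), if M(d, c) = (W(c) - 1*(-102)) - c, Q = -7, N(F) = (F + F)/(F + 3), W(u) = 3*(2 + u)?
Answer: 37477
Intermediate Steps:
W(u) = 6 + 3*u
N(F) = 2*F/(3 + F) (N(F) = (2*F)/(3 + F) = 2*F/(3 + F))
M(d, c) = 108 + 2*c (M(d, c) = ((6 + 3*c) - 1*(-102)) - c = ((6 + 3*c) + 102) - c = (108 + 3*c) - c = 108 + 2*c)
37511 - M(38, Q + N(-5)*(-6)) = 37511 - (108 + 2*(-7 + (2*(-5)/(3 - 5))*(-6))) = 37511 - (108 + 2*(-7 + (2*(-5)/(-2))*(-6))) = 37511 - (108 + 2*(-7 + (2*(-5)*(-1/2))*(-6))) = 37511 - (108 + 2*(-7 + 5*(-6))) = 37511 - (108 + 2*(-7 - 30)) = 37511 - (108 + 2*(-37)) = 37511 - (108 - 74) = 37511 - 1*34 = 37511 - 34 = 37477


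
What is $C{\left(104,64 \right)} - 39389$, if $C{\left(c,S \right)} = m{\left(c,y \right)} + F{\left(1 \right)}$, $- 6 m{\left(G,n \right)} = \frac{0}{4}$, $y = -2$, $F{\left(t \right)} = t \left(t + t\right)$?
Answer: $-39387$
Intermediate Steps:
$F{\left(t \right)} = 2 t^{2}$ ($F{\left(t \right)} = t 2 t = 2 t^{2}$)
$m{\left(G,n \right)} = 0$ ($m{\left(G,n \right)} = - \frac{0 \cdot \frac{1}{4}}{6} = \left(- \frac{1}{6}\right) 0 = 0$)
$C{\left(c,S \right)} = 2$ ($C{\left(c,S \right)} = 0 + 2 \cdot 1^{2} = 0 + 2 \cdot 1 = 0 + 2 = 2$)
$C{\left(104,64 \right)} - 39389 = 2 - 39389 = -39387$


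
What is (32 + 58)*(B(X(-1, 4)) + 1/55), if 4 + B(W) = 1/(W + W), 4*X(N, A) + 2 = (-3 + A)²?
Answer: -5922/11 ≈ -538.36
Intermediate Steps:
X(N, A) = -½ + (-3 + A)²/4
B(W) = -4 + 1/(2*W) (B(W) = -4 + 1/(W + W) = -4 + 1/(2*W))
(32 + 58)*(B(X(-1, 4)) + 1/55) = (32 + 58)*((-4 + 1/(2*(-½ + (-3 + 4)²/4))) + 1/55) = 90*((-4 + 1/(2*(-½ + (¼)*1²))) + 1/55) = 90*((-4 + 1/(2*(-½ + (¼)*1))) + 1/55) = 90*((-4 + 1/(2*(-½ + ¼))) + 1/55) = 90*((-4 + 1/(2*(-¼))) + 1/55) = 90*((-4 + (½)*(-4)) + 1/55) = 90*((-4 - 2) + 1/55) = 90*(-6 + 1/55) = 90*(-329/55) = -5922/11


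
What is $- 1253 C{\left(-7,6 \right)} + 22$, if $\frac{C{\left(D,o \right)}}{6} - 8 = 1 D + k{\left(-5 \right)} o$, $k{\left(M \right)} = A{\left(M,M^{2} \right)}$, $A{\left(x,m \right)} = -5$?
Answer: $218044$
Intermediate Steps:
$k{\left(M \right)} = -5$
$C{\left(D,o \right)} = 48 - 30 o + 6 D$ ($C{\left(D,o \right)} = 48 + 6 \left(1 D - 5 o\right) = 48 + 6 \left(D - 5 o\right) = 48 + \left(- 30 o + 6 D\right) = 48 - 30 o + 6 D$)
$- 1253 C{\left(-7,6 \right)} + 22 = - 1253 \left(48 - 180 + 6 \left(-7\right)\right) + 22 = - 1253 \left(48 - 180 - 42\right) + 22 = \left(-1253\right) \left(-174\right) + 22 = 218022 + 22 = 218044$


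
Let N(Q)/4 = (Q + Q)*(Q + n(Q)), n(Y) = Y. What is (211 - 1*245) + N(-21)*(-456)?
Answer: -3217570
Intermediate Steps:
N(Q) = 16*Q² (N(Q) = 4*((Q + Q)*(Q + Q)) = 4*((2*Q)*(2*Q)) = 4*(4*Q²) = 16*Q²)
(211 - 1*245) + N(-21)*(-456) = (211 - 1*245) + (16*(-21)²)*(-456) = (211 - 245) + (16*441)*(-456) = -34 + 7056*(-456) = -34 - 3217536 = -3217570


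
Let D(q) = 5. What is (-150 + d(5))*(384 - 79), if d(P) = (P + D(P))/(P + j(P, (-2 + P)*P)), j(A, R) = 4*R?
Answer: -594140/13 ≈ -45703.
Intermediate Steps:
d(P) = (5 + P)/(P + 4*P*(-2 + P)) (d(P) = (P + 5)/(P + 4*((-2 + P)*P)) = (5 + P)/(P + 4*(P*(-2 + P))) = (5 + P)/(P + 4*P*(-2 + P)))
(-150 + d(5))*(384 - 79) = (-150 + (5 + 5)/(5*(-7 + 4*5)))*(384 - 79) = (-150 + (⅕)*10/(-7 + 20))*305 = (-150 + (⅕)*10/13)*305 = (-150 + (⅕)*(1/13)*10)*305 = (-150 + 2/13)*305 = -1948/13*305 = -594140/13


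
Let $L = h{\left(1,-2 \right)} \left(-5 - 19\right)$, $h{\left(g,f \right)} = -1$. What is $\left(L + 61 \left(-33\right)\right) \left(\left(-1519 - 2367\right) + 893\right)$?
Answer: $5953077$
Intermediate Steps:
$L = 24$ ($L = - (-5 - 19) = \left(-1\right) \left(-24\right) = 24$)
$\left(L + 61 \left(-33\right)\right) \left(\left(-1519 - 2367\right) + 893\right) = \left(24 + 61 \left(-33\right)\right) \left(\left(-1519 - 2367\right) + 893\right) = \left(24 - 2013\right) \left(-3886 + 893\right) = \left(-1989\right) \left(-2993\right) = 5953077$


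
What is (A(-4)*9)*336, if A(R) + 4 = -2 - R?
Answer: -6048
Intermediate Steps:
A(R) = -6 - R (A(R) = -4 + (-2 - R) = -6 - R)
(A(-4)*9)*336 = ((-6 - 1*(-4))*9)*336 = ((-6 + 4)*9)*336 = -2*9*336 = -18*336 = -6048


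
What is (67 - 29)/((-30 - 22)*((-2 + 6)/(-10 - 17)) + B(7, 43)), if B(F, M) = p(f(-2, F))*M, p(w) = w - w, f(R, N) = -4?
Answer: 513/104 ≈ 4.9327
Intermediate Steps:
p(w) = 0
B(F, M) = 0 (B(F, M) = 0*M = 0)
(67 - 29)/((-30 - 22)*((-2 + 6)/(-10 - 17)) + B(7, 43)) = (67 - 29)/((-30 - 22)*((-2 + 6)/(-10 - 17)) + 0) = 38/(-208/(-27) + 0) = 38/(-208*(-1)/27 + 0) = 38/(-52*(-4/27) + 0) = 38/(208/27 + 0) = 38/(208/27) = 38*(27/208) = 513/104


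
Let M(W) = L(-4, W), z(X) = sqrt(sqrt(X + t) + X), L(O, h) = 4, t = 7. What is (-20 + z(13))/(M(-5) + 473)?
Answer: -20/477 + sqrt(13 + 2*sqrt(5))/477 ≈ -0.033166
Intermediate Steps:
z(X) = sqrt(X + sqrt(7 + X)) (z(X) = sqrt(sqrt(X + 7) + X) = sqrt(sqrt(7 + X) + X) = sqrt(X + sqrt(7 + X)))
M(W) = 4
(-20 + z(13))/(M(-5) + 473) = (-20 + sqrt(13 + sqrt(7 + 13)))/(4 + 473) = (-20 + sqrt(13 + sqrt(20)))/477 = (-20 + sqrt(13 + 2*sqrt(5)))*(1/477) = -20/477 + sqrt(13 + 2*sqrt(5))/477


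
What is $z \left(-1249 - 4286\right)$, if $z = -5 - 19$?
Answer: $132840$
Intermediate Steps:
$z = -24$ ($z = -5 - 19 = -24$)
$z \left(-1249 - 4286\right) = - 24 \left(-1249 - 4286\right) = \left(-24\right) \left(-5535\right) = 132840$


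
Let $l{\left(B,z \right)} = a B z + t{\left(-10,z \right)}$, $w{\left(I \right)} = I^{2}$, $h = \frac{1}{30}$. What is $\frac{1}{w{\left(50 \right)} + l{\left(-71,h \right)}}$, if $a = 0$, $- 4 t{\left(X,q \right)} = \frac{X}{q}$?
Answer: $\frac{1}{2575} \approx 0.00038835$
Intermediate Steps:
$t{\left(X,q \right)} = - \frac{X}{4 q}$ ($t{\left(X,q \right)} = - \frac{X \frac{1}{q}}{4} = - \frac{X}{4 q}$)
$h = \frac{1}{30} \approx 0.033333$
$l{\left(B,z \right)} = \frac{5}{2 z}$ ($l{\left(B,z \right)} = 0 B z - - \frac{5}{2 z} = 0 z + \frac{5}{2 z} = 0 + \frac{5}{2 z} = \frac{5}{2 z}$)
$\frac{1}{w{\left(50 \right)} + l{\left(-71,h \right)}} = \frac{1}{50^{2} + \frac{5 \frac{1}{\frac{1}{30}}}{2}} = \frac{1}{2500 + \frac{5}{2} \cdot 30} = \frac{1}{2500 + 75} = \frac{1}{2575}$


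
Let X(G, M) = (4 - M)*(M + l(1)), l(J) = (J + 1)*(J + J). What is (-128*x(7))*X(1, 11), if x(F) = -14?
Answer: -188160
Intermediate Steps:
l(J) = 2*J*(1 + J) (l(J) = (1 + J)*(2*J) = 2*J*(1 + J))
X(G, M) = (4 + M)*(4 - M) (X(G, M) = (4 - M)*(M + 2*1*(1 + 1)) = (4 - M)*(M + 2*1*2) = (4 - M)*(M + 4) = (4 - M)*(4 + M) = (4 + M)*(4 - M))
(-128*x(7))*X(1, 11) = (-128*(-14))*(16 - 1*11²) = 1792*(16 - 1*121) = 1792*(16 - 121) = 1792*(-105) = -188160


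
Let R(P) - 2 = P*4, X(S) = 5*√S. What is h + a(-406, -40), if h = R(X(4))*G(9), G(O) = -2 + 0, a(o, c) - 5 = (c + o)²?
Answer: 198837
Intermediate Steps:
a(o, c) = 5 + (c + o)²
G(O) = -2
R(P) = 2 + 4*P (R(P) = 2 + P*4 = 2 + 4*P)
h = -84 (h = (2 + 4*(5*√4))*(-2) = (2 + 4*(5*2))*(-2) = (2 + 4*10)*(-2) = (2 + 40)*(-2) = 42*(-2) = -84)
h + a(-406, -40) = -84 + (5 + (-40 - 406)²) = -84 + (5 + (-446)²) = -84 + (5 + 198916) = -84 + 198921 = 198837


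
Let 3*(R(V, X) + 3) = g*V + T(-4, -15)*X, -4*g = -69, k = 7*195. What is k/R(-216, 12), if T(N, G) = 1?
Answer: -1365/1241 ≈ -1.0999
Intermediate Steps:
k = 1365
g = 69/4 (g = -1/4*(-69) = 69/4 ≈ 17.250)
R(V, X) = -3 + X/3 + 23*V/4 (R(V, X) = -3 + (69*V/4 + 1*X)/3 = -3 + (69*V/4 + X)/3 = -3 + (X + 69*V/4)/3 = -3 + (X/3 + 23*V/4) = -3 + X/3 + 23*V/4)
k/R(-216, 12) = 1365/(-3 + (1/3)*12 + (23/4)*(-216)) = 1365/(-3 + 4 - 1242) = 1365/(-1241) = 1365*(-1/1241) = -1365/1241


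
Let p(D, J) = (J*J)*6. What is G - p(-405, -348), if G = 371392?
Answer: -355232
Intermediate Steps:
p(D, J) = 6*J² (p(D, J) = J²*6 = 6*J²)
G - p(-405, -348) = 371392 - 6*(-348)² = 371392 - 6*121104 = 371392 - 1*726624 = 371392 - 726624 = -355232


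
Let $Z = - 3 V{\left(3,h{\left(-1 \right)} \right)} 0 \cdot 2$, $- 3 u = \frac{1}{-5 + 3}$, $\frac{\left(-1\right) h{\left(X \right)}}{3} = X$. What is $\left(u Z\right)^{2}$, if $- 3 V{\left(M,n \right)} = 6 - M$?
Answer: $0$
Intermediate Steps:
$h{\left(X \right)} = - 3 X$
$u = \frac{1}{6}$ ($u = - \frac{1}{3 \left(-5 + 3\right)} = - \frac{1}{3 \left(-2\right)} = \left(- \frac{1}{3}\right) \left(- \frac{1}{2}\right) = \frac{1}{6} \approx 0.16667$)
$V{\left(M,n \right)} = -2 + \frac{M}{3}$ ($V{\left(M,n \right)} = - \frac{6 - M}{3} = -2 + \frac{M}{3}$)
$Z = 0$ ($Z = - 3 \left(-2 + \frac{1}{3} \cdot 3\right) 0 \cdot 2 = - 3 \left(-2 + 1\right) 0 \cdot 2 = - 3 \left(-1\right) 0 \cdot 2 = - 3 \cdot 0 \cdot 2 = \left(-3\right) 0 = 0$)
$\left(u Z\right)^{2} = \left(\frac{1}{6} \cdot 0\right)^{2} = 0^{2} = 0$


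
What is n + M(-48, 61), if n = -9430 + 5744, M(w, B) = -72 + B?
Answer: -3697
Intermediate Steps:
n = -3686
n + M(-48, 61) = -3686 + (-72 + 61) = -3686 - 11 = -3697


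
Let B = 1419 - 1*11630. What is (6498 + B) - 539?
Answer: -4252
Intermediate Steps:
B = -10211 (B = 1419 - 11630 = -10211)
(6498 + B) - 539 = (6498 - 10211) - 539 = -3713 - 539 = -4252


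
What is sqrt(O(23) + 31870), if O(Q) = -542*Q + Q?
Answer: sqrt(19427) ≈ 139.38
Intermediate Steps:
O(Q) = -541*Q
sqrt(O(23) + 31870) = sqrt(-541*23 + 31870) = sqrt(-12443 + 31870) = sqrt(19427)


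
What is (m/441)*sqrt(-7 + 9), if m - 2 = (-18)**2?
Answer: 326*sqrt(2)/441 ≈ 1.0454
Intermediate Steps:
m = 326 (m = 2 + (-18)**2 = 2 + 324 = 326)
(m/441)*sqrt(-7 + 9) = (326/441)*sqrt(-7 + 9) = (326*(1/441))*sqrt(2) = 326*sqrt(2)/441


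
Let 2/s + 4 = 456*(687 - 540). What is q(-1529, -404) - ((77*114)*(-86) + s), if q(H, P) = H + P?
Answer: 25235204149/33514 ≈ 7.5298e+5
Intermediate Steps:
s = 1/33514 (s = 2/(-4 + 456*(687 - 540)) = 2/(-4 + 456*147) = 2/(-4 + 67032) = 2/67028 = 2*(1/67028) = 1/33514 ≈ 2.9838e-5)
q(-1529, -404) - ((77*114)*(-86) + s) = (-1529 - 404) - ((77*114)*(-86) + 1/33514) = -1933 - (8778*(-86) + 1/33514) = -1933 - (-754908 + 1/33514) = -1933 - 1*(-25299986711/33514) = -1933 + 25299986711/33514 = 25235204149/33514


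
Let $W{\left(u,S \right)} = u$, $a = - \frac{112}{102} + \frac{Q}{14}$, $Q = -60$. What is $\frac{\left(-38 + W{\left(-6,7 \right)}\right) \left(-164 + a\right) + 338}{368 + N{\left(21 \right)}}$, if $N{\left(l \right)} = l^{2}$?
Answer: $\frac{2781346}{288813} \approx 9.6303$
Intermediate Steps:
$a = - \frac{1922}{357}$ ($a = - \frac{112}{102} - \frac{60}{14} = \left(-112\right) \frac{1}{102} - \frac{30}{7} = - \frac{56}{51} - \frac{30}{7} = - \frac{1922}{357} \approx -5.3838$)
$\frac{\left(-38 + W{\left(-6,7 \right)}\right) \left(-164 + a\right) + 338}{368 + N{\left(21 \right)}} = \frac{\left(-38 - 6\right) \left(-164 - \frac{1922}{357}\right) + 338}{368 + 21^{2}} = \frac{\left(-44\right) \left(- \frac{60470}{357}\right) + 338}{368 + 441} = \frac{\frac{2660680}{357} + 338}{809} = \frac{2781346}{357} \cdot \frac{1}{809} = \frac{2781346}{288813}$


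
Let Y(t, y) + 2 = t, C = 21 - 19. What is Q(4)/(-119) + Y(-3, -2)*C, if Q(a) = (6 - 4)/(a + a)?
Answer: -4761/476 ≈ -10.002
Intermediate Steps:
C = 2
Y(t, y) = -2 + t
Q(a) = 1/a (Q(a) = 2/((2*a)) = 2*(1/(2*a)) = 1/a)
Q(4)/(-119) + Y(-3, -2)*C = 1/(4*(-119)) + (-2 - 3)*2 = (¼)*(-1/119) - 5*2 = -1/476 - 10 = -4761/476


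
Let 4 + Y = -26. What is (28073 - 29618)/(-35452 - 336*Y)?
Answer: 1545/25372 ≈ 0.060894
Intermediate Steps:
Y = -30 (Y = -4 - 26 = -30)
(28073 - 29618)/(-35452 - 336*Y) = (28073 - 29618)/(-35452 - 336*(-30)) = -1545/(-35452 + 10080) = -1545/(-25372) = -1545*(-1/25372) = 1545/25372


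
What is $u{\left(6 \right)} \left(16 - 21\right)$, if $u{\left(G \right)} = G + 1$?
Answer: $-35$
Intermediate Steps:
$u{\left(G \right)} = 1 + G$
$u{\left(6 \right)} \left(16 - 21\right) = \left(1 + 6\right) \left(16 - 21\right) = 7 \left(-5\right) = -35$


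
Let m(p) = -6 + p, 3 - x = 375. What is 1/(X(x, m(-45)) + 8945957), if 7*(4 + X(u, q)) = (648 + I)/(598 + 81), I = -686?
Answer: 4753/42520114571 ≈ 1.1178e-7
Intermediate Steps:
x = -372 (x = 3 - 1*375 = 3 - 375 = -372)
X(u, q) = -19050/4753 (X(u, q) = -4 + ((648 - 686)/(598 + 81))/7 = -4 + (-38/679)/7 = -4 + (-38*1/679)/7 = -4 + (1/7)*(-38/679) = -4 - 38/4753 = -19050/4753)
1/(X(x, m(-45)) + 8945957) = 1/(-19050/4753 + 8945957) = 1/(42520114571/4753) = 4753/42520114571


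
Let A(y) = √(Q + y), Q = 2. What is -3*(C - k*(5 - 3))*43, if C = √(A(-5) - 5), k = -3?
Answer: -774 - 129*√(-5 + I*√3) ≈ -823.25 - 292.63*I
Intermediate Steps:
A(y) = √(2 + y)
C = √(-5 + I*√3) (C = √(√(2 - 5) - 5) = √(√(-3) - 5) = √(I*√3 - 5) = √(-5 + I*√3) ≈ 0.38177 + 2.2684*I)
-3*(C - k*(5 - 3))*43 = -3*(√(-5 + I*√3) - (-3)*(5 - 3))*43 = -3*(√(-5 + I*√3) - (-3)*2)*43 = -3*(√(-5 + I*√3) - 1*(-6))*43 = -3*(√(-5 + I*√3) + 6)*43 = -3*(6 + √(-5 + I*√3))*43 = (-18 - 3*√(-5 + I*√3))*43 = -774 - 129*√(-5 + I*√3)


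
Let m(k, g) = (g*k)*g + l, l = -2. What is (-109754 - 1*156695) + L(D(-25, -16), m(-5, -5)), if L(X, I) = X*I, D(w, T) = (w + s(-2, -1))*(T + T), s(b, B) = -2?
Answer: -376177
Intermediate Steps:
D(w, T) = 2*T*(-2 + w) (D(w, T) = (w - 2)*(T + T) = (-2 + w)*(2*T) = 2*T*(-2 + w))
m(k, g) = -2 + k*g² (m(k, g) = (g*k)*g - 2 = k*g² - 2 = -2 + k*g²)
L(X, I) = I*X
(-109754 - 1*156695) + L(D(-25, -16), m(-5, -5)) = (-109754 - 1*156695) + (-2 - 5*(-5)²)*(2*(-16)*(-2 - 25)) = (-109754 - 156695) + (-2 - 5*25)*(2*(-16)*(-27)) = -266449 + (-2 - 125)*864 = -266449 - 127*864 = -266449 - 109728 = -376177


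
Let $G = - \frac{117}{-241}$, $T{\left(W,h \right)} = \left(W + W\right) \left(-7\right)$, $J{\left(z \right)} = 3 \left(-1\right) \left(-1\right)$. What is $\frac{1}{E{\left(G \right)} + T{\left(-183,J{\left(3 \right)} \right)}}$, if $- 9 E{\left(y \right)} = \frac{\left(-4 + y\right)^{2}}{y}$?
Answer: $\frac{253773}{649449017} \approx 0.00039075$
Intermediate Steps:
$J{\left(z \right)} = 3$ ($J{\left(z \right)} = \left(-3\right) \left(-1\right) = 3$)
$T{\left(W,h \right)} = - 14 W$ ($T{\left(W,h \right)} = 2 W \left(-7\right) = - 14 W$)
$G = \frac{117}{241}$ ($G = \left(-117\right) \left(- \frac{1}{241}\right) = \frac{117}{241} \approx 0.48548$)
$E{\left(y \right)} = - \frac{\left(-4 + y\right)^{2}}{9 y}$ ($E{\left(y \right)} = - \frac{\left(-4 + y\right)^{2} \frac{1}{y}}{9} = - \frac{\frac{1}{y} \left(-4 + y\right)^{2}}{9} = - \frac{\left(-4 + y\right)^{2}}{9 y}$)
$\frac{1}{E{\left(G \right)} + T{\left(-183,J{\left(3 \right)} \right)}} = \frac{1}{- \frac{\left(-4 + \frac{117}{241}\right)^{2}}{9 \cdot \frac{117}{241}} - -2562} = \frac{1}{\left(- \frac{1}{9}\right) \frac{241}{117} \left(- \frac{847}{241}\right)^{2} + 2562} = \frac{1}{\left(- \frac{1}{9}\right) \frac{241}{117} \cdot \frac{717409}{58081} + 2562} = \frac{1}{- \frac{717409}{253773} + 2562} = \frac{1}{\frac{649449017}{253773}} = \frac{253773}{649449017}$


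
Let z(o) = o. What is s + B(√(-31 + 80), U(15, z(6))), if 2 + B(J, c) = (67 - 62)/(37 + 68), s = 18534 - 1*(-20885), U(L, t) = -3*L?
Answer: 827758/21 ≈ 39417.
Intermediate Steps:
s = 39419 (s = 18534 + 20885 = 39419)
B(J, c) = -41/21 (B(J, c) = -2 + (67 - 62)/(37 + 68) = -2 + 5/105 = -2 + 5*(1/105) = -2 + 1/21 = -41/21)
s + B(√(-31 + 80), U(15, z(6))) = 39419 - 41/21 = 827758/21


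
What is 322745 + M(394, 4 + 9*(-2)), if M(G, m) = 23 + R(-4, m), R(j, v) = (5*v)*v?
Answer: 323748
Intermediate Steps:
R(j, v) = 5*v**2
M(G, m) = 23 + 5*m**2
322745 + M(394, 4 + 9*(-2)) = 322745 + (23 + 5*(4 + 9*(-2))**2) = 322745 + (23 + 5*(4 - 18)**2) = 322745 + (23 + 5*(-14)**2) = 322745 + (23 + 5*196) = 322745 + (23 + 980) = 322745 + 1003 = 323748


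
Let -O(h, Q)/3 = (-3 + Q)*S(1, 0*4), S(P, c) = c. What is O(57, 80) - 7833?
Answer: -7833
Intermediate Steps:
O(h, Q) = 0 (O(h, Q) = -3*(-3 + Q)*0*4 = -3*(-3 + Q)*0 = -3*0 = 0)
O(57, 80) - 7833 = 0 - 7833 = -7833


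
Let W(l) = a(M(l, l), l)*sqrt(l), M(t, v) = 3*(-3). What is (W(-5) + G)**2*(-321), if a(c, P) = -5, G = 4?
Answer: 34989 + 12840*I*sqrt(5) ≈ 34989.0 + 28711.0*I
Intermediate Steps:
M(t, v) = -9
W(l) = -5*sqrt(l)
(W(-5) + G)**2*(-321) = (-5*I*sqrt(5) + 4)**2*(-321) = (4 - 5*I*sqrt(5))**2*(-321) = -321*(4 - 5*I*sqrt(5))**2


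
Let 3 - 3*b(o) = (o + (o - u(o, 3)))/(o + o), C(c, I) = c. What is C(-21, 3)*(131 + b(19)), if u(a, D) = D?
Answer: -105091/38 ≈ -2765.6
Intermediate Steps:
b(o) = 1 - (-3 + 2*o)/(6*o) (b(o) = 1 - (o + (o - 1*3))/(3*(o + o)) = 1 - (o + (o - 3))/(3*(2*o)) = 1 - (o + (-3 + o))*1/(2*o)/3 = 1 - (-3 + 2*o)*1/(2*o)/3 = 1 - (-3 + 2*o)/(6*o))
C(-21, 3)*(131 + b(19)) = -21*(131 + (⅙)*(3 + 4*19)/19) = -21*(131 + (⅙)*(1/19)*(3 + 76)) = -21*(131 + (⅙)*(1/19)*79) = -21*(131 + 79/114) = -21*15013/114 = -105091/38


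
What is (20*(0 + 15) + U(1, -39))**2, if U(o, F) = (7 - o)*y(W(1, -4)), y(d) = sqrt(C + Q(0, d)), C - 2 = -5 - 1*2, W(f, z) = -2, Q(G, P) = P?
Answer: 89748 + 3600*I*sqrt(7) ≈ 89748.0 + 9524.7*I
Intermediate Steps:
C = -5 (C = 2 + (-5 - 1*2) = 2 + (-5 - 2) = 2 - 7 = -5)
y(d) = sqrt(-5 + d)
U(o, F) = I*sqrt(7)*(7 - o) (U(o, F) = (7 - o)*sqrt(-5 - 2) = (7 - o)*sqrt(-7) = (7 - o)*(I*sqrt(7)) = I*sqrt(7)*(7 - o))
(20*(0 + 15) + U(1, -39))**2 = (20*(0 + 15) + I*sqrt(7)*(7 - 1*1))**2 = (20*15 + I*sqrt(7)*(7 - 1))**2 = (300 + I*sqrt(7)*6)**2 = (300 + 6*I*sqrt(7))**2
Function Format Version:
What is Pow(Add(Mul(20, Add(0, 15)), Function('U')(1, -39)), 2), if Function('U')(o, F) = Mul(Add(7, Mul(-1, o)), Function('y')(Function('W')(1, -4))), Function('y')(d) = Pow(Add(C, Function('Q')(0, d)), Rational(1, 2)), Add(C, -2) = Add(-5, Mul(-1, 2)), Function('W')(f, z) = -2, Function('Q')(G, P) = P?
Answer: Add(89748, Mul(3600, I, Pow(7, Rational(1, 2)))) ≈ Add(89748., Mul(9524.7, I))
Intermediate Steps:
C = -5 (C = Add(2, Add(-5, Mul(-1, 2))) = Add(2, Add(-5, -2)) = Add(2, -7) = -5)
Function('y')(d) = Pow(Add(-5, d), Rational(1, 2))
Function('U')(o, F) = Mul(I, Pow(7, Rational(1, 2)), Add(7, Mul(-1, o))) (Function('U')(o, F) = Mul(Add(7, Mul(-1, o)), Pow(Add(-5, -2), Rational(1, 2))) = Mul(Add(7, Mul(-1, o)), Pow(-7, Rational(1, 2))) = Mul(Add(7, Mul(-1, o)), Mul(I, Pow(7, Rational(1, 2)))) = Mul(I, Pow(7, Rational(1, 2)), Add(7, Mul(-1, o))))
Pow(Add(Mul(20, Add(0, 15)), Function('U')(1, -39)), 2) = Pow(Add(Mul(20, Add(0, 15)), Mul(I, Pow(7, Rational(1, 2)), Add(7, Mul(-1, 1)))), 2) = Pow(Add(Mul(20, 15), Mul(I, Pow(7, Rational(1, 2)), Add(7, -1))), 2) = Pow(Add(300, Mul(I, Pow(7, Rational(1, 2)), 6)), 2) = Pow(Add(300, Mul(6, I, Pow(7, Rational(1, 2)))), 2)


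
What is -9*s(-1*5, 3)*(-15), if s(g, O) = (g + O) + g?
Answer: -945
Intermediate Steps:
s(g, O) = O + 2*g (s(g, O) = (O + g) + g = O + 2*g)
-9*s(-1*5, 3)*(-15) = -9*(3 + 2*(-1*5))*(-15) = -9*(3 + 2*(-5))*(-15) = -9*(3 - 10)*(-15) = -9*(-7)*(-15) = 63*(-15) = -945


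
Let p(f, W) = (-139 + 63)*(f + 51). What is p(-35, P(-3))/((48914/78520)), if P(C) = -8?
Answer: -47740160/24457 ≈ -1952.0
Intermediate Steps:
p(f, W) = -3876 - 76*f (p(f, W) = -76*(51 + f) = -3876 - 76*f)
p(-35, P(-3))/((48914/78520)) = (-3876 - 76*(-35))/((48914/78520)) = (-3876 + 2660)/((48914*(1/78520))) = -1216/24457/39260 = -1216*39260/24457 = -47740160/24457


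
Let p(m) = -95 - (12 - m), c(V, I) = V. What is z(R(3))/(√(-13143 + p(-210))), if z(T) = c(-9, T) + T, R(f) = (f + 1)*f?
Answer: -3*I*√3365/6730 ≈ -0.025858*I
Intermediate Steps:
p(m) = -107 + m (p(m) = -95 + (-12 + m) = -107 + m)
R(f) = f*(1 + f) (R(f) = (1 + f)*f = f*(1 + f))
z(T) = -9 + T
z(R(3))/(√(-13143 + p(-210))) = (-9 + 3*(1 + 3))/(√(-13143 + (-107 - 210))) = (-9 + 3*4)/(√(-13143 - 317)) = (-9 + 12)/(√(-13460)) = 3/((2*I*√3365)) = 3*(-I*√3365/6730) = -3*I*√3365/6730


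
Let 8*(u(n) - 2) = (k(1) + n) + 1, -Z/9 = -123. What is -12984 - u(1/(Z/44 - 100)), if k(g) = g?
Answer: -171054863/13172 ≈ -12986.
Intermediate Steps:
Z = 1107 (Z = -9*(-123) = 1107)
u(n) = 9/4 + n/8 (u(n) = 2 + ((1 + n) + 1)/8 = 2 + (2 + n)/8 = 2 + (¼ + n/8) = 9/4 + n/8)
-12984 - u(1/(Z/44 - 100)) = -12984 - (9/4 + 1/(8*(1107/44 - 100))) = -12984 - (9/4 + 1/(8*(-3293/44))) = -12984 - (9/4 + (⅛)*(-44/3293)) = -12984 - (9/4 - 11/6586) = -12984 - 1*29615/13172 = -12984 - 29615/13172 = -171054863/13172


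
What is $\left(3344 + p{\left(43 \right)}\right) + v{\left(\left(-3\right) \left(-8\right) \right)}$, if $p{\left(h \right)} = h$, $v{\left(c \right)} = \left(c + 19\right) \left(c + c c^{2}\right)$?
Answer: $598851$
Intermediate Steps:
$v{\left(c \right)} = \left(19 + c\right) \left(c + c^{3}\right)$
$\left(3344 + p{\left(43 \right)}\right) + v{\left(\left(-3\right) \left(-8\right) \right)} = \left(3344 + 43\right) + \left(-3\right) \left(-8\right) \left(19 - -24 + \left(\left(-3\right) \left(-8\right)\right)^{3} + 19 \left(\left(-3\right) \left(-8\right)\right)^{2}\right) = 3387 + 24 \left(19 + 24 + 24^{3} + 19 \cdot 24^{2}\right) = 3387 + 24 \left(19 + 24 + 13824 + 19 \cdot 576\right) = 3387 + 24 \left(19 + 24 + 13824 + 10944\right) = 3387 + 24 \cdot 24811 = 3387 + 595464 = 598851$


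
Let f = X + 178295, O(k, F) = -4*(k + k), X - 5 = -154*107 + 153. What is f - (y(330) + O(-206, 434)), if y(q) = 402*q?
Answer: 27667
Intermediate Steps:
X = -16320 (X = 5 + (-154*107 + 153) = 5 + (-16478 + 153) = 5 - 16325 = -16320)
O(k, F) = -8*k
f = 161975 (f = -16320 + 178295 = 161975)
f - (y(330) + O(-206, 434)) = 161975 - (402*330 - 8*(-206)) = 161975 - (132660 + 1648) = 161975 - 1*134308 = 161975 - 134308 = 27667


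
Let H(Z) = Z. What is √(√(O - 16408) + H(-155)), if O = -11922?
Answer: √(-155 + I*√28330) ≈ 6.075 + 13.853*I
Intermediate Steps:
√(√(O - 16408) + H(-155)) = √(√(-11922 - 16408) - 155) = √(√(-28330) - 155) = √(I*√28330 - 155) = √(-155 + I*√28330)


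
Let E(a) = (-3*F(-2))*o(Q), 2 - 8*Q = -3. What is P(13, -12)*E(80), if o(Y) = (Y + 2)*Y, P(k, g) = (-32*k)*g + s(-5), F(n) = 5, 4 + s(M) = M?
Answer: -7848225/64 ≈ -1.2263e+5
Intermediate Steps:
s(M) = -4 + M
Q = 5/8 (Q = 1/4 - 1/8*(-3) = 1/4 + 3/8 = 5/8 ≈ 0.62500)
P(k, g) = -9 - 32*g*k (P(k, g) = (-32*k)*g + (-4 - 5) = -32*g*k - 9 = -9 - 32*g*k)
o(Y) = Y*(2 + Y) (o(Y) = (2 + Y)*Y = Y*(2 + Y))
E(a) = -1575/64 (E(a) = (-3*5)*(5*(2 + 5/8)/8) = -75*21/(8*8) = -15*105/64 = -1575/64)
P(13, -12)*E(80) = (-9 - 32*(-12)*13)*(-1575/64) = (-9 + 4992)*(-1575/64) = 4983*(-1575/64) = -7848225/64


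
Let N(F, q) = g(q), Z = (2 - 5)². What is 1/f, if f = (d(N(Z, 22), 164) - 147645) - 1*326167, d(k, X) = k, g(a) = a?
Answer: -1/473790 ≈ -2.1106e-6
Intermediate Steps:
Z = 9 (Z = (-3)² = 9)
N(F, q) = q
f = -473790 (f = (22 - 147645) - 1*326167 = -147623 - 326167 = -473790)
1/f = 1/(-473790) = -1/473790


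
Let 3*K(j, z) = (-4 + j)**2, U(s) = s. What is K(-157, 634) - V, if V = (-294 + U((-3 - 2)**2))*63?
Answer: 76762/3 ≈ 25587.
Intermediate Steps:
K(j, z) = (-4 + j)**2/3
V = -16947 (V = (-294 + (-3 - 2)**2)*63 = (-294 + (-5)**2)*63 = (-294 + 25)*63 = -269*63 = -16947)
K(-157, 634) - V = (-4 - 157)**2/3 - 1*(-16947) = (1/3)*(-161)**2 + 16947 = (1/3)*25921 + 16947 = 25921/3 + 16947 = 76762/3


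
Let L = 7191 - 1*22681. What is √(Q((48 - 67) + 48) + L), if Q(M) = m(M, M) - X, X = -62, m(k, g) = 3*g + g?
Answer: 4*I*√957 ≈ 123.74*I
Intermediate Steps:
m(k, g) = 4*g
Q(M) = 62 + 4*M (Q(M) = 4*M - 1*(-62) = 4*M + 62 = 62 + 4*M)
L = -15490 (L = 7191 - 22681 = -15490)
√(Q((48 - 67) + 48) + L) = √((62 + 4*((48 - 67) + 48)) - 15490) = √((62 + 4*(-19 + 48)) - 15490) = √((62 + 4*29) - 15490) = √((62 + 116) - 15490) = √(178 - 15490) = √(-15312) = 4*I*√957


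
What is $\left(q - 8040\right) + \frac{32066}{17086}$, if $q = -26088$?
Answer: $- \frac{291539471}{8543} \approx -34126.0$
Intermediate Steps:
$\left(q - 8040\right) + \frac{32066}{17086} = \left(-26088 - 8040\right) + \frac{32066}{17086} = -34128 + 32066 \cdot \frac{1}{17086} = -34128 + \frac{16033}{8543} = - \frac{291539471}{8543}$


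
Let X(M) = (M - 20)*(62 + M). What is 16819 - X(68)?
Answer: 10579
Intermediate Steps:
X(M) = (-20 + M)*(62 + M)
16819 - X(68) = 16819 - (-1240 + 68² + 42*68) = 16819 - (-1240 + 4624 + 2856) = 16819 - 1*6240 = 16819 - 6240 = 10579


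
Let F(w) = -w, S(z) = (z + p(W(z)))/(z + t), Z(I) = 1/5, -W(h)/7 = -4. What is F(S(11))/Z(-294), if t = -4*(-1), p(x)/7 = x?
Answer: -69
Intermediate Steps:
W(h) = 28 (W(h) = -7*(-4) = 28)
Z(I) = ⅕
p(x) = 7*x
t = 4
S(z) = (196 + z)/(4 + z) (S(z) = (z + 7*28)/(z + 4) = (z + 196)/(4 + z) = (196 + z)/(4 + z))
F(S(11))/Z(-294) = (-(196 + 11)/(4 + 11))/(⅕) = -207/15*5 = -1*69/5*5 = -69/5*5 = -69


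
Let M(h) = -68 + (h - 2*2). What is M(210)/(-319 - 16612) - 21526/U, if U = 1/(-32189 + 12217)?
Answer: 7278929332094/16931 ≈ 4.2992e+8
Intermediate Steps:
M(h) = -72 + h (M(h) = -68 + (h - 4) = -68 + (-4 + h) = -72 + h)
U = -1/19972 (U = 1/(-19972) = -1/19972 ≈ -5.0070e-5)
M(210)/(-319 - 16612) - 21526/U = (-72 + 210)/(-319 - 16612) - 21526/(-1/19972) = 138/(-16931) - 21526*(-19972) = 138*(-1/16931) + 429917272 = -138/16931 + 429917272 = 7278929332094/16931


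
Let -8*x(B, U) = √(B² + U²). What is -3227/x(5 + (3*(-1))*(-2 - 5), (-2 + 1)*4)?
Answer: 12908*√173/173 ≈ 981.38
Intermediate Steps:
x(B, U) = -√(B² + U²)/8
-3227/x(5 + (3*(-1))*(-2 - 5), (-2 + 1)*4) = -3227*(-8/√((5 + (3*(-1))*(-2 - 5))² + ((-2 + 1)*4)²)) = -3227*(-8/√((5 - 3*(-7))² + (-1*4)²)) = -3227*(-8/√((5 + 21)² + (-4)²)) = -3227*(-8/√(26² + 16)) = -3227*(-8/√(676 + 16)) = -3227*(-4*√173/173) = -(-12908)*√173/173 = 12908*√173/173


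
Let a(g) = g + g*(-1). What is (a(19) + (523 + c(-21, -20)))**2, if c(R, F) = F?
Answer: 253009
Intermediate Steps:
a(g) = 0 (a(g) = g - g = 0)
(a(19) + (523 + c(-21, -20)))**2 = (0 + (523 - 20))**2 = (0 + 503)**2 = 503**2 = 253009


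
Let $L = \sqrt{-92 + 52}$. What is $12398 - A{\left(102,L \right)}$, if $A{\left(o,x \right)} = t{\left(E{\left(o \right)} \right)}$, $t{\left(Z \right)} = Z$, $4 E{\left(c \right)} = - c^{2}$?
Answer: $14999$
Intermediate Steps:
$L = 2 i \sqrt{10}$ ($L = \sqrt{-40} = 2 i \sqrt{10} \approx 6.3246 i$)
$E{\left(c \right)} = - \frac{c^{2}}{4}$ ($E{\left(c \right)} = \frac{\left(-1\right) c^{2}}{4} = - \frac{c^{2}}{4}$)
$A{\left(o,x \right)} = - \frac{o^{2}}{4}$
$12398 - A{\left(102,L \right)} = 12398 - - \frac{102^{2}}{4} = 12398 - \left(- \frac{1}{4}\right) 10404 = 12398 - -2601 = 12398 + 2601 = 14999$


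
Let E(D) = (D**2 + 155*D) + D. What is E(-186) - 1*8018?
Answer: -2438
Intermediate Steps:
E(D) = D**2 + 156*D
E(-186) - 1*8018 = -186*(156 - 186) - 1*8018 = -186*(-30) - 8018 = 5580 - 8018 = -2438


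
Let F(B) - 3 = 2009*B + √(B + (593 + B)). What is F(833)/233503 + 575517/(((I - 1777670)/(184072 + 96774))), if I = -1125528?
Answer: -18868308028393073/338952721297 + 3*√251/233503 ≈ -55667.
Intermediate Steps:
F(B) = 3 + √(593 + 2*B) + 2009*B (F(B) = 3 + (2009*B + √(B + (593 + B))) = 3 + (2009*B + √(593 + 2*B)) = 3 + (√(593 + 2*B) + 2009*B) = 3 + √(593 + 2*B) + 2009*B)
F(833)/233503 + 575517/(((I - 1777670)/(184072 + 96774))) = (3 + √(593 + 2*833) + 2009*833)/233503 + 575517/(((-1125528 - 1777670)/(184072 + 96774))) = (3 + √(593 + 1666) + 1673497)*(1/233503) + 575517/((-2903198/280846)) = (3 + √2259 + 1673497)*(1/233503) + 575517/((-2903198*1/280846)) = (3 + 3*√251 + 1673497)*(1/233503) + 575517/(-1451599/140423) = (1673500 + 3*√251)*(1/233503) + 575517*(-140423/1451599) = (1673500/233503 + 3*√251/233503) - 80815823691/1451599 = -18868308028393073/338952721297 + 3*√251/233503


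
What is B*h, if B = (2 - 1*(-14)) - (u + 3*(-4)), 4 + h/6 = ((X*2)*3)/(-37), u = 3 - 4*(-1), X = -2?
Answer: -17136/37 ≈ -463.14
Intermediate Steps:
u = 7 (u = 3 + 4 = 7)
h = -816/37 (h = -24 + 6*((-2*2*3)/(-37)) = -24 + 6*(-4*3*(-1/37)) = -24 + 6*(-12*(-1/37)) = -24 + 6*(12/37) = -24 + 72/37 = -816/37 ≈ -22.054)
B = 21 (B = (2 - 1*(-14)) - (7 + 3*(-4)) = (2 + 14) - (7 - 12) = 16 - 1*(-5) = 16 + 5 = 21)
B*h = 21*(-816/37) = -17136/37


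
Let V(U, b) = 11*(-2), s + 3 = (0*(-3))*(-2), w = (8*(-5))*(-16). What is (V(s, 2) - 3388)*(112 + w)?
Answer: -2564320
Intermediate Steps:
w = 640 (w = -40*(-16) = 640)
s = -3 (s = -3 + (0*(-3))*(-2) = -3 + 0*(-2) = -3 + 0 = -3)
V(U, b) = -22
(V(s, 2) - 3388)*(112 + w) = (-22 - 3388)*(112 + 640) = -3410*752 = -2564320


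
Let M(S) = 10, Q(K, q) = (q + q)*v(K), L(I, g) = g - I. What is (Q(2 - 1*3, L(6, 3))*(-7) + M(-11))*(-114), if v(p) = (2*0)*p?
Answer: -1140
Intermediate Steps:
v(p) = 0 (v(p) = 0*p = 0)
Q(K, q) = 0 (Q(K, q) = (q + q)*0 = (2*q)*0 = 0)
(Q(2 - 1*3, L(6, 3))*(-7) + M(-11))*(-114) = (0*(-7) + 10)*(-114) = (0 + 10)*(-114) = 10*(-114) = -1140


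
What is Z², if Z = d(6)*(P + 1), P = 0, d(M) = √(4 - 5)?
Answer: -1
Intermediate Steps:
d(M) = I (d(M) = √(-1) = I)
Z = I (Z = I*(0 + 1) = I*1 = I ≈ 1.0*I)
Z² = I² = -1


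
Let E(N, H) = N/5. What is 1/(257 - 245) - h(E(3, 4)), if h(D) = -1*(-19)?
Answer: -227/12 ≈ -18.917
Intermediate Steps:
E(N, H) = N/5 (E(N, H) = N*(⅕) = N/5)
h(D) = 19
1/(257 - 245) - h(E(3, 4)) = 1/(257 - 245) - 1*19 = 1/12 - 19 = -227/12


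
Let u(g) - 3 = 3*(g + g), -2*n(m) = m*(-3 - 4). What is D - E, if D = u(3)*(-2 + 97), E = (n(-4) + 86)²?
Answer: -3189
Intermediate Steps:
n(m) = 7*m/2 (n(m) = -m*(-3 - 4)/2 = -m*(-7)/2 = -(-7)*m/2 = 7*m/2)
u(g) = 3 + 6*g (u(g) = 3 + 3*(g + g) = 3 + 3*(2*g) = 3 + 6*g)
E = 5184 (E = ((7/2)*(-4) + 86)² = (-14 + 86)² = 72² = 5184)
D = 1995 (D = (3 + 6*3)*(-2 + 97) = (3 + 18)*95 = 21*95 = 1995)
D - E = 1995 - 1*5184 = 1995 - 5184 = -3189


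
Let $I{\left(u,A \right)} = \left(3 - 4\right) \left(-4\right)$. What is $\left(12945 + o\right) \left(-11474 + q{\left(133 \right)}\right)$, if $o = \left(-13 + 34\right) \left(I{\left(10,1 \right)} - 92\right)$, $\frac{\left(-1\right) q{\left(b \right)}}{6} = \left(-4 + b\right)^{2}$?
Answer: $-1235318040$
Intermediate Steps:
$q{\left(b \right)} = - 6 \left(-4 + b\right)^{2}$
$I{\left(u,A \right)} = 4$ ($I{\left(u,A \right)} = \left(-1\right) \left(-4\right) = 4$)
$o = -1848$ ($o = \left(-13 + 34\right) \left(4 - 92\right) = 21 \left(-88\right) = -1848$)
$\left(12945 + o\right) \left(-11474 + q{\left(133 \right)}\right) = \left(12945 - 1848\right) \left(-11474 - 6 \left(-4 + 133\right)^{2}\right) = 11097 \left(-11474 - 6 \cdot 129^{2}\right) = 11097 \left(-11474 - 99846\right) = 11097 \left(-111320\right) = -1235318040$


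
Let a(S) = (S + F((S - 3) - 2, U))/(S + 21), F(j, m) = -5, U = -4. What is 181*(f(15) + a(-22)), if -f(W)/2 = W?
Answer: -543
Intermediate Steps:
a(S) = (-5 + S)/(21 + S) (a(S) = (S - 5)/(S + 21) = (-5 + S)/(21 + S))
f(W) = -2*W
181*(f(15) + a(-22)) = 181*(-2*15 + (-5 - 22)/(21 - 22)) = 181*(-30 - 27/(-1)) = 181*(-30 - 1*(-27)) = 181*(-30 + 27) = 181*(-3) = -543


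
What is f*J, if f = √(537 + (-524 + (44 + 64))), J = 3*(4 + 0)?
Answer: 132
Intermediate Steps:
J = 12 (J = 3*4 = 12)
f = 11 (f = √(537 + (-524 + 108)) = √(537 - 416) = √121 = 11)
f*J = 11*12 = 132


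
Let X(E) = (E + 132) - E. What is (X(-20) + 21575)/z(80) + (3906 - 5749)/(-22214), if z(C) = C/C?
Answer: 482201141/22214 ≈ 21707.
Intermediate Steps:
X(E) = 132 (X(E) = (132 + E) - E = 132)
z(C) = 1
(X(-20) + 21575)/z(80) + (3906 - 5749)/(-22214) = (132 + 21575)/1 + (3906 - 5749)/(-22214) = 21707*1 - 1843*(-1/22214) = 21707 + 1843/22214 = 482201141/22214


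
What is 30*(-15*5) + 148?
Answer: -2102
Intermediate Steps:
30*(-15*5) + 148 = 30*(-75) + 148 = -2250 + 148 = -2102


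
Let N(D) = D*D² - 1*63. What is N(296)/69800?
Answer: 25934273/69800 ≈ 371.55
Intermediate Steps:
N(D) = -63 + D³ (N(D) = D³ - 63 = -63 + D³)
N(296)/69800 = (-63 + 296³)/69800 = (-63 + 25934336)*(1/69800) = 25934273*(1/69800) = 25934273/69800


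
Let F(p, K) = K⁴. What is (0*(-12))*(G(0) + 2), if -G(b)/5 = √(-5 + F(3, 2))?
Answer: 0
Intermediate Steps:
G(b) = -5*√11 (G(b) = -5*√(-5 + 2⁴) = -5*√(-5 + 16) = -5*√11)
(0*(-12))*(G(0) + 2) = (0*(-12))*(-5*√11 + 2) = 0*(2 - 5*√11) = 0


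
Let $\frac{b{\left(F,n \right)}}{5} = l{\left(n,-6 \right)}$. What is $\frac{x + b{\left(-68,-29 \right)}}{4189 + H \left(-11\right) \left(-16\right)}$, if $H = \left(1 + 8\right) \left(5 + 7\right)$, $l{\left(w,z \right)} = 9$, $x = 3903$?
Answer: $\frac{3948}{23197} \approx 0.17019$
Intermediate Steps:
$b{\left(F,n \right)} = 45$ ($b{\left(F,n \right)} = 5 \cdot 9 = 45$)
$H = 108$ ($H = 9 \cdot 12 = 108$)
$\frac{x + b{\left(-68,-29 \right)}}{4189 + H \left(-11\right) \left(-16\right)} = \frac{3903 + 45}{4189 + 108 \left(-11\right) \left(-16\right)} = \frac{3948}{4189 - -19008} = \frac{3948}{4189 + 19008} = \frac{3948}{23197}$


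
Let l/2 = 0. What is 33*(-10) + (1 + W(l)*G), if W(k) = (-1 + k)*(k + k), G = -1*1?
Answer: -329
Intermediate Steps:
l = 0 (l = 2*0 = 0)
G = -1
W(k) = 2*k*(-1 + k) (W(k) = (-1 + k)*(2*k) = 2*k*(-1 + k))
33*(-10) + (1 + W(l)*G) = 33*(-10) + (1 + (2*0*(-1 + 0))*(-1)) = -330 + (1 + (2*0*(-1))*(-1)) = -330 + (1 + 0*(-1)) = -330 + (1 + 0) = -330 + 1 = -329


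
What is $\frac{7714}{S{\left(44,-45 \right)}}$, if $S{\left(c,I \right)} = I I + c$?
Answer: $\frac{7714}{2069} \approx 3.7284$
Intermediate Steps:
$S{\left(c,I \right)} = c + I^{2}$ ($S{\left(c,I \right)} = I^{2} + c = c + I^{2}$)
$\frac{7714}{S{\left(44,-45 \right)}} = \frac{7714}{44 + \left(-45\right)^{2}} = \frac{7714}{44 + 2025} = \frac{7714}{2069}$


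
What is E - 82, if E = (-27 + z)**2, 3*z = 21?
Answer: 318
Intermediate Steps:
z = 7 (z = (1/3)*21 = 7)
E = 400 (E = (-27 + 7)**2 = (-20)**2 = 400)
E - 82 = 400 - 82 = 318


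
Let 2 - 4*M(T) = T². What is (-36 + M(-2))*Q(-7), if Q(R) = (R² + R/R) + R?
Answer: -3139/2 ≈ -1569.5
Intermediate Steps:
M(T) = ½ - T²/4
Q(R) = 1 + R + R² (Q(R) = (R² + 1) + R = (1 + R²) + R = 1 + R + R²)
(-36 + M(-2))*Q(-7) = (-36 + (½ - ¼*(-2)²))*(1 - 7 + (-7)²) = (-36 + (½ - ¼*4))*(1 - 7 + 49) = (-36 + (½ - 1))*43 = (-36 - ½)*43 = -73/2*43 = -3139/2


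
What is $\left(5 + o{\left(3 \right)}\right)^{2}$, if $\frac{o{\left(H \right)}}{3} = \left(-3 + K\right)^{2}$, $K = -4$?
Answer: $23104$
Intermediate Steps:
$o{\left(H \right)} = 147$ ($o{\left(H \right)} = 3 \left(-3 - 4\right)^{2} = 3 \left(-7\right)^{2} = 3 \cdot 49 = 147$)
$\left(5 + o{\left(3 \right)}\right)^{2} = \left(5 + 147\right)^{2} = 152^{2} = 23104$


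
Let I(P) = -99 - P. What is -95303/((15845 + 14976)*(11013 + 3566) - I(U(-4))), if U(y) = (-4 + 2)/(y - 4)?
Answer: -381212/1797357833 ≈ -0.00021210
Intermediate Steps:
U(y) = -2/(-4 + y)
-95303/((15845 + 14976)*(11013 + 3566) - I(U(-4))) = -95303/((15845 + 14976)*(11013 + 3566) - (-99 - (-2)/(-4 - 4))) = -95303/(30821*14579 - (-99 - (-2)/(-8))) = -95303/(449339359 - (-99 - (-2)*(-1)/8)) = -95303/(449339359 - (-99 - 1*¼)) = -95303/(449339359 - (-99 - ¼)) = -95303/(449339359 - 1*(-397/4)) = -95303/(449339359 + 397/4) = -95303/1797357833/4 = -95303*4/1797357833 = -381212/1797357833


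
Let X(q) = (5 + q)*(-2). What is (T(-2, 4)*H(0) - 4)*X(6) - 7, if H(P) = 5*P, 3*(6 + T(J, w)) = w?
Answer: 81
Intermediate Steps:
T(J, w) = -6 + w/3
X(q) = -10 - 2*q
(T(-2, 4)*H(0) - 4)*X(6) - 7 = ((-6 + (1/3)*4)*(5*0) - 4)*(-10 - 2*6) - 7 = ((-6 + 4/3)*0 - 4)*(-10 - 12) - 7 = (-14/3*0 - 4)*(-22) - 7 = (0 - 4)*(-22) - 7 = -4*(-22) - 7 = 88 - 7 = 81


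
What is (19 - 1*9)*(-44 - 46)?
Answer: -900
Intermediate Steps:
(19 - 1*9)*(-44 - 46) = (19 - 9)*(-90) = 10*(-90) = -900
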